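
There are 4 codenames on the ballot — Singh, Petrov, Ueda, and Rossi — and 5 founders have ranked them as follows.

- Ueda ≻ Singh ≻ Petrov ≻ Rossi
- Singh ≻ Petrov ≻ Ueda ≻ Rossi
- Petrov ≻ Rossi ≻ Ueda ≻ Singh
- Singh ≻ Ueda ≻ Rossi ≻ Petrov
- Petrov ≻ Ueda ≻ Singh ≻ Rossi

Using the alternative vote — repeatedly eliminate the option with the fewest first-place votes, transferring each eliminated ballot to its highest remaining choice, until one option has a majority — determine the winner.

Round 1: Singh 2, Petrov 2, Ueda 1, Rossi 0. Rossi has the fewest and is eliminated.
Round 2: Singh 2, Petrov 2, Ueda 1. Ueda has the fewest and is eliminated.
Round 3: Singh 3, Petrov 2. Singh has a majority.

Singh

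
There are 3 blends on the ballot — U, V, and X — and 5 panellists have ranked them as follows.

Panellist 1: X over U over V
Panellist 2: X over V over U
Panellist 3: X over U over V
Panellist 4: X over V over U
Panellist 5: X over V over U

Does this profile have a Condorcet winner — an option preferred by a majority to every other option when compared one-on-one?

Head-to-head results (5 voters total):
U vs V: V wins 3–2.
U vs X: X wins 5–0.
V vs X: X wins 5–0.
X beats each rival — U (5–0), V (5–0) — so X is the Condorcet winner.

Yes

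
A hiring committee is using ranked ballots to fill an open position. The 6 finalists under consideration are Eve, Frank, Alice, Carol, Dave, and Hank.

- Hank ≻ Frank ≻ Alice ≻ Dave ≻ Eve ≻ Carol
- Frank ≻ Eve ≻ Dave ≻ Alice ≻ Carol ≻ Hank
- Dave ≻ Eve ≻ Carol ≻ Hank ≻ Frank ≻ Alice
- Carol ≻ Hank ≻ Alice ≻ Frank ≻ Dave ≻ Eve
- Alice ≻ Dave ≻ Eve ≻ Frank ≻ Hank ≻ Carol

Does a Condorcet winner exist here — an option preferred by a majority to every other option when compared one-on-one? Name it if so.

Head-to-head results (5 voters total):
Eve vs Frank: Frank wins 3–2.
Eve vs Alice: Alice wins 3–2.
Eve vs Carol: Eve wins 4–1.
Eve vs Dave: Dave wins 4–1.
Eve vs Hank: Eve wins 3–2.
Frank vs Alice: Frank wins 3–2.
Frank vs Carol: Frank wins 3–2.
Frank vs Dave: Frank wins 3–2.
Frank vs Hank: Hank wins 3–2.
Alice vs Carol: Alice wins 3–2.
Alice vs Dave: Alice wins 3–2.
Alice vs Hank: Hank wins 3–2.
Carol vs Dave: Dave wins 4–1.
Carol vs Hank: Carol wins 3–2.
Dave vs Hank: Dave wins 3–2.
No candidate beats all others: Eve beats Hank beats Frank beats Eve, a majority cycle.

There is no Condorcet winner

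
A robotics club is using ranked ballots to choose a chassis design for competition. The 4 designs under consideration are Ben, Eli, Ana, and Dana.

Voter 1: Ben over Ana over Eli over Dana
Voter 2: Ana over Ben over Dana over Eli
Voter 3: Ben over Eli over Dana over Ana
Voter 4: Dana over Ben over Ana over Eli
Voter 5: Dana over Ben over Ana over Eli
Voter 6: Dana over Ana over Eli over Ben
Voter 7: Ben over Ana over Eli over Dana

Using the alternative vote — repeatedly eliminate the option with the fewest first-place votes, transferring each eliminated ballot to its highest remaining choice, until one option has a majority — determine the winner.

Round 1: Ben 3, Dana 3, Ana 1, Eli 0. Eli has the fewest and is eliminated.
Round 2: Ben 3, Dana 3, Ana 1. Ana has the fewest and is eliminated.
Round 3: Ben 4, Dana 3. Ben has a majority.

Ben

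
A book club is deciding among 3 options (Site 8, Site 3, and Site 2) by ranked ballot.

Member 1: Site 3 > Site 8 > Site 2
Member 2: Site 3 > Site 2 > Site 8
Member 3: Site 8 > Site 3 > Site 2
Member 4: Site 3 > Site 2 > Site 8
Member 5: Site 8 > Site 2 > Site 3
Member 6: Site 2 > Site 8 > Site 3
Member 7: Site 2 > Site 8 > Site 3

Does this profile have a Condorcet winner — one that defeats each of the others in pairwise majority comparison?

No

Head-to-head results (7 voters total):
Site 8 vs Site 3: Site 8 wins 4–3.
Site 8 vs Site 2: Site 2 wins 4–3.
Site 3 vs Site 2: Site 3 wins 4–3.
No candidate beats all others: Site 8 beats Site 3 beats Site 2 beats Site 8, a majority cycle.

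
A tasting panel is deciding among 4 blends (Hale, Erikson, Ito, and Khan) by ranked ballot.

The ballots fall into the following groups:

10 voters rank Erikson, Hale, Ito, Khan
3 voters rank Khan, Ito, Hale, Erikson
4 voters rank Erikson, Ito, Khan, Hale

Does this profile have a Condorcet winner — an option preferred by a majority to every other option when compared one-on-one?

Head-to-head results (17 voters total):
Hale vs Erikson: Erikson wins 14–3.
Hale vs Ito: Hale wins 10–7.
Hale vs Khan: Hale wins 10–7.
Erikson vs Ito: Erikson wins 14–3.
Erikson vs Khan: Erikson wins 14–3.
Ito vs Khan: Ito wins 14–3.
Erikson beats each rival — Hale (14–3), Ito (14–3), Khan (14–3) — so Erikson is the Condorcet winner.

Yes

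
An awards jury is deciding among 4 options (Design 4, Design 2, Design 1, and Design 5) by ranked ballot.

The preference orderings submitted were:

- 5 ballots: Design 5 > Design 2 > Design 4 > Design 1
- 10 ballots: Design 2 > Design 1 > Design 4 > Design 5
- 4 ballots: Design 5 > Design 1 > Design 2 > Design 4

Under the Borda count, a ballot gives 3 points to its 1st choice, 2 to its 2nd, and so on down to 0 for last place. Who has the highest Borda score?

Design 2

Borda scores:
  Design 4: 5·1 + 10·1 + 4·0 = 15
  Design 2: 5·2 + 10·3 + 4·1 = 44
  Design 1: 5·0 + 10·2 + 4·2 = 28
  Design 5: 5·3 + 10·0 + 4·3 = 27
Design 2 has the highest total.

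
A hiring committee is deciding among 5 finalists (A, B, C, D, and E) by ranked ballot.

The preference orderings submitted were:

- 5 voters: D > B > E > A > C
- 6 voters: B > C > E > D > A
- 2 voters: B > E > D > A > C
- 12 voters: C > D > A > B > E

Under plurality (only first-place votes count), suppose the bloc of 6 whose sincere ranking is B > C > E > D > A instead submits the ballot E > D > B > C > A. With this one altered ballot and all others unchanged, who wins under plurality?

C

First-place totals with the altered ballot: A 0, B 2, C 12, D 5, E 6.
The winner is unchanged: still C.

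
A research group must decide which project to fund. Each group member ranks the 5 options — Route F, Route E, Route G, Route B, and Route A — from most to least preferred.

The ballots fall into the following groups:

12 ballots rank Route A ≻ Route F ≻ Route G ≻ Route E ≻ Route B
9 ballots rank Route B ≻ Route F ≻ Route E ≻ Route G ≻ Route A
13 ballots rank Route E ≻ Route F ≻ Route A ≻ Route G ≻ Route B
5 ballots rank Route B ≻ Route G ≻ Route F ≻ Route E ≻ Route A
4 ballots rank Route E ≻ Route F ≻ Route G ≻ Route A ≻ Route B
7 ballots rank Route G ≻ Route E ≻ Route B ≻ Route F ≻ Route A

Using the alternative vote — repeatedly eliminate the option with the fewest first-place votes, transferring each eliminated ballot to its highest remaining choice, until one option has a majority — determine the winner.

Round 1: Route E 17, Route B 14, Route A 12, Route G 7, Route F 0. Route F has the fewest and is eliminated.
Round 2: Route E 17, Route B 14, Route A 12, Route G 7. Route G has the fewest and is eliminated.
Round 3: Route E 24, Route B 14, Route A 12. Route A has the fewest and is eliminated.
Round 4: Route E 36, Route B 14. Route E has a majority.

Route E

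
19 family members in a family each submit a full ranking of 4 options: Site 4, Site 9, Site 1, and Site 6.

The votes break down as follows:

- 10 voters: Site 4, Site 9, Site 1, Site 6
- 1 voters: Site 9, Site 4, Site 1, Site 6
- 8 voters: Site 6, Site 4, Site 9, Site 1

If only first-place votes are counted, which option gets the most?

First-place vote totals:
  Site 4: 10
  Site 9: 1
  Site 1: 0
  Site 6: 8
Site 4 has the most first-place votes.

Site 4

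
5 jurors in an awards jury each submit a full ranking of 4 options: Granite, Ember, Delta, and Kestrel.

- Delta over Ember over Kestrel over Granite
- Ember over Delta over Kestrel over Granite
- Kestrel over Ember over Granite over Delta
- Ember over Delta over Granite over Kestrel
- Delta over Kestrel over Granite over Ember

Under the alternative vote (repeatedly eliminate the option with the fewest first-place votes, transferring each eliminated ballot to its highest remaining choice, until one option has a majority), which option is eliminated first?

Round 1: Ember 2, Delta 2, Kestrel 1, Granite 0. Granite has the fewest and is eliminated.
Round 2: Ember 2, Delta 2, Kestrel 1. Kestrel has the fewest and is eliminated.
Round 3: Ember 3, Delta 2. Ember has a majority.

Granite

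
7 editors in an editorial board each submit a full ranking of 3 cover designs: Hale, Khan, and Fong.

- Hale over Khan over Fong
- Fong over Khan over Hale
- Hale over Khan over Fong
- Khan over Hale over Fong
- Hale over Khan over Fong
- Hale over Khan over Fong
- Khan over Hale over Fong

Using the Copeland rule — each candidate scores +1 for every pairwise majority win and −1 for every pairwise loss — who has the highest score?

Hale

Pairwise results:
  Hale vs Khan: Hale wins 4–3.
  Hale vs Fong: Hale wins 6–1.
  Khan vs Fong: Khan wins 6–1.
Copeland scores (wins − losses):
  Hale: 2 − 0 = 2
  Khan: 1 − 1 = 0
  Fong: 0 − 2 = -2
Hale has the best Copeland score.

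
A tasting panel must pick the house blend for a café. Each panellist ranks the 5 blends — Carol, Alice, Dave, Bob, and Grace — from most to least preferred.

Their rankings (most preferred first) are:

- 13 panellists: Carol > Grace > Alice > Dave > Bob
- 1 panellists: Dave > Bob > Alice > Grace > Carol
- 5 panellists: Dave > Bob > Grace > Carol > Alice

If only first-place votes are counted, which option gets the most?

First-place vote totals:
  Carol: 13
  Alice: 0
  Dave: 6
  Bob: 0
  Grace: 0
Carol has the most first-place votes.

Carol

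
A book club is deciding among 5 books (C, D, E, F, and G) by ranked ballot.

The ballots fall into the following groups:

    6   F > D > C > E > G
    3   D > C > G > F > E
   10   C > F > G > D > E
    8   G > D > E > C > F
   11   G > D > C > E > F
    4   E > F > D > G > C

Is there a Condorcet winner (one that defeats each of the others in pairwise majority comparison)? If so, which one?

G

Head-to-head results (42 voters total):
C vs D: D wins 32–10.
C vs E: C wins 30–12.
C vs F: C wins 32–10.
C vs G: G wins 23–19.
D vs E: D wins 38–4.
D vs F: D wins 22–20.
D vs G: G wins 29–13.
E vs F: E wins 23–19.
E vs G: G wins 32–10.
F vs G: G wins 22–20.
G beats each rival — C (23–19), D (29–13), E (32–10), F (22–20) — so G is the Condorcet winner.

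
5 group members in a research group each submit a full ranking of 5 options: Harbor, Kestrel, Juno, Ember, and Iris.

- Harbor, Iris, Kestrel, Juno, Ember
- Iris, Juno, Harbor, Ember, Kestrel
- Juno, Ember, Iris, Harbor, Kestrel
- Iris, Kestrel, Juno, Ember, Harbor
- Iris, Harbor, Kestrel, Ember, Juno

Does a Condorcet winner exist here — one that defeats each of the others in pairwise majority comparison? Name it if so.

Iris

Head-to-head results (5 voters total):
Harbor vs Kestrel: Harbor wins 4–1.
Harbor vs Juno: Juno wins 3–2.
Harbor vs Ember: Harbor wins 3–2.
Harbor vs Iris: Iris wins 4–1.
Kestrel vs Juno: Kestrel wins 3–2.
Kestrel vs Ember: Kestrel wins 3–2.
Kestrel vs Iris: Iris wins 5–0.
Juno vs Ember: Juno wins 4–1.
Juno vs Iris: Iris wins 4–1.
Ember vs Iris: Iris wins 4–1.
Iris beats each rival — Harbor (4–1), Kestrel (5–0), Juno (4–1), Ember (4–1) — so Iris is the Condorcet winner.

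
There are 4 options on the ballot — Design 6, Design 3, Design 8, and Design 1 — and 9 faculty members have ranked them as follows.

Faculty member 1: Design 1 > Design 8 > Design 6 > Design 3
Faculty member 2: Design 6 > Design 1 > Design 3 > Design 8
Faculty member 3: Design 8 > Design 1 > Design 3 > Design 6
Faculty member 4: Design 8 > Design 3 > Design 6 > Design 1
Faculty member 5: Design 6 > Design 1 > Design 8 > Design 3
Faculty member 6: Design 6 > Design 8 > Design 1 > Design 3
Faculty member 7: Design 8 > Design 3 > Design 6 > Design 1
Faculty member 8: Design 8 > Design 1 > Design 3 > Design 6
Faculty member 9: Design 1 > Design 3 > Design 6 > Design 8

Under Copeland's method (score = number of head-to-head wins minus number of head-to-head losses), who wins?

Pairwise results:
  Design 6 vs Design 3: Design 3 wins 5–4.
  Design 6 vs Design 8: Design 8 wins 5–4.
  Design 6 vs Design 1: Design 6 wins 5–4.
  Design 3 vs Design 8: Design 8 wins 7–2.
  Design 3 vs Design 1: Design 1 wins 7–2.
  Design 8 vs Design 1: Design 8 wins 5–4.
Copeland scores (wins − losses):
  Design 6: 1 − 2 = -1
  Design 3: 1 − 2 = -1
  Design 8: 3 − 0 = 3
  Design 1: 1 − 2 = -1
Design 8 has the best Copeland score.

Design 8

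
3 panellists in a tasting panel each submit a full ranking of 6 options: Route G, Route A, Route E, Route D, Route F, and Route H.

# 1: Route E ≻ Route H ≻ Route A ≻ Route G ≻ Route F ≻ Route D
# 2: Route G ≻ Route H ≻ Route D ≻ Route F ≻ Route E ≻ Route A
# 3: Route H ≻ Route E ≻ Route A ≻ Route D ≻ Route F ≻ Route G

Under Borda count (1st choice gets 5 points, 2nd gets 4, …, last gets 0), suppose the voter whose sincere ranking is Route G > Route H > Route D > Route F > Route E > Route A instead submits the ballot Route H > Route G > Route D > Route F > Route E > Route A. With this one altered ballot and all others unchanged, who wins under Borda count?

Borda totals with the altered ballot: Route G 6, Route A 6, Route E 10, Route D 5, Route F 4, Route H 14.
The winner is unchanged: still Route H.

Route H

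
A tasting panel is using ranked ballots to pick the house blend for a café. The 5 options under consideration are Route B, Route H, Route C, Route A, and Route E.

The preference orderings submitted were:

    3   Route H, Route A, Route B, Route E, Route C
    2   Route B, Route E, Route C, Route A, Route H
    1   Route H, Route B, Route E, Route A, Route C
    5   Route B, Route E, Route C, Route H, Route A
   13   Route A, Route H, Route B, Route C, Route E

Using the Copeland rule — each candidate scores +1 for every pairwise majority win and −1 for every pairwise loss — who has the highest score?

Route A

Pairwise results:
  Route B vs Route H: Route H wins 17–7.
  Route B vs Route C: Route B wins 24–0.
  Route B vs Route A: Route A wins 16–8.
  Route B vs Route E: Route B wins 24–0.
  Route H vs Route C: Route H wins 17–7.
  Route H vs Route A: Route A wins 15–9.
  Route H vs Route E: Route H wins 17–7.
  Route C vs Route A: Route A wins 17–7.
  Route C vs Route E: Route C wins 13–11.
  Route A vs Route E: Route A wins 16–8.
Copeland scores (wins − losses):
  Route B: 2 − 2 = 0
  Route H: 3 − 1 = 2
  Route C: 1 − 3 = -2
  Route A: 4 − 0 = 4
  Route E: 0 − 4 = -4
Route A has the best Copeland score.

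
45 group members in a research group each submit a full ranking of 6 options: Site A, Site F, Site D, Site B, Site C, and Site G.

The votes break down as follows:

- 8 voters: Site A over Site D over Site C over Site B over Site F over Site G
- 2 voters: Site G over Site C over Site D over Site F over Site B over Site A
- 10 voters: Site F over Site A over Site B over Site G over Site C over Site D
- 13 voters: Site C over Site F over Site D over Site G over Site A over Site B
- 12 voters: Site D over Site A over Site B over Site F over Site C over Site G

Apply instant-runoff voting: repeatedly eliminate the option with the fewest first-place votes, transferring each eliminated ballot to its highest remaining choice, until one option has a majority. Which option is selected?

Round 1: Site C 13, Site D 12, Site F 10, Site A 8, Site G 2, Site B 0. Site B has the fewest and is eliminated.
Round 2: Site C 13, Site D 12, Site F 10, Site A 8, Site G 2. Site G has the fewest and is eliminated.
Round 3: Site C 15, Site D 12, Site F 10, Site A 8. Site A has the fewest and is eliminated.
Round 4: Site D 20, Site C 15, Site F 10. Site F has the fewest and is eliminated.
Round 5: Site C 25, Site D 20. Site C has a majority.

Site C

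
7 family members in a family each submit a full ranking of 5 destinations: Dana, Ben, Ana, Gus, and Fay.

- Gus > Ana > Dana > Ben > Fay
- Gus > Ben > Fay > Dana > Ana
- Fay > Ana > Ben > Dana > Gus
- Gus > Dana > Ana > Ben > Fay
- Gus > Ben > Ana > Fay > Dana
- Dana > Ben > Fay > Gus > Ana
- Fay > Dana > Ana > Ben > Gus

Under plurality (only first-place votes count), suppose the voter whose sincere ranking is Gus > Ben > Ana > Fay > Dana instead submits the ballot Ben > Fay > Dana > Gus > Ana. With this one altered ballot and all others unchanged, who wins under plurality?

Gus

First-place totals with the altered ballot: Dana 1, Ben 1, Ana 0, Gus 3, Fay 2.
The winner is unchanged: still Gus.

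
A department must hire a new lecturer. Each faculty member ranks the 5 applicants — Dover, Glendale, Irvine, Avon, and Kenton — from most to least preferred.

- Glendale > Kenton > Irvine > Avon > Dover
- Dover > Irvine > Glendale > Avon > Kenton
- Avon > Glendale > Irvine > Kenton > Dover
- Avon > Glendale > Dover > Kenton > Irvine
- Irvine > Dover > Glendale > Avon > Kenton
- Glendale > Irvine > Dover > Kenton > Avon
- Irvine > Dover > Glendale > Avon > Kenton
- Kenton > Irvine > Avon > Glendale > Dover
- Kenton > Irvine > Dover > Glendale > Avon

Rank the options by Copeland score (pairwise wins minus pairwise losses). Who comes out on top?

Irvine

Pairwise results:
  Dover vs Glendale: Glendale wins 5–4.
  Dover vs Irvine: Irvine wins 7–2.
  Dover vs Avon: Dover wins 5–4.
  Dover vs Kenton: Dover wins 5–4.
  Glendale vs Irvine: Irvine wins 5–4.
  Glendale vs Avon: Glendale wins 6–3.
  Glendale vs Kenton: Glendale wins 7–2.
  Irvine vs Avon: Irvine wins 7–2.
  Irvine vs Kenton: Irvine wins 5–4.
  Avon vs Kenton: Avon wins 5–4.
Copeland scores (wins − losses):
  Dover: 2 − 2 = 0
  Glendale: 3 − 1 = 2
  Irvine: 4 − 0 = 4
  Avon: 1 − 3 = -2
  Kenton: 0 − 4 = -4
Irvine has the best Copeland score.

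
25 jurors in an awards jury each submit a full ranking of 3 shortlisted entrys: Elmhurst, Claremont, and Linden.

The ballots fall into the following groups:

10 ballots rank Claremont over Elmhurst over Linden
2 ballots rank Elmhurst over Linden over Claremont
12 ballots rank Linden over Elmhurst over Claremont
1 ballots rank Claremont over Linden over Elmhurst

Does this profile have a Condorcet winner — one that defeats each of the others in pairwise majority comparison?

Head-to-head results (25 voters total):
Elmhurst vs Claremont: Elmhurst wins 14–11.
Elmhurst vs Linden: Linden wins 13–12.
Claremont vs Linden: Linden wins 14–11.
Linden beats each rival — Elmhurst (13–12), Claremont (14–11) — so Linden is the Condorcet winner.

Yes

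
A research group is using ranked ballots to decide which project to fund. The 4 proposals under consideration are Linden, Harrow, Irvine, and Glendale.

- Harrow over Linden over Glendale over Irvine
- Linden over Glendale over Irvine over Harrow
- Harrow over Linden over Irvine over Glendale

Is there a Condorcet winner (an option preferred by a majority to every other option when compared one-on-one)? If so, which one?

Head-to-head results (3 voters total):
Linden vs Harrow: Harrow wins 2–1.
Linden vs Irvine: Linden wins 3–0.
Linden vs Glendale: Linden wins 3–0.
Harrow vs Irvine: Harrow wins 2–1.
Harrow vs Glendale: Harrow wins 2–1.
Irvine vs Glendale: Glendale wins 2–1.
Harrow beats each rival — Linden (2–1), Irvine (2–1), Glendale (2–1) — so Harrow is the Condorcet winner.

Harrow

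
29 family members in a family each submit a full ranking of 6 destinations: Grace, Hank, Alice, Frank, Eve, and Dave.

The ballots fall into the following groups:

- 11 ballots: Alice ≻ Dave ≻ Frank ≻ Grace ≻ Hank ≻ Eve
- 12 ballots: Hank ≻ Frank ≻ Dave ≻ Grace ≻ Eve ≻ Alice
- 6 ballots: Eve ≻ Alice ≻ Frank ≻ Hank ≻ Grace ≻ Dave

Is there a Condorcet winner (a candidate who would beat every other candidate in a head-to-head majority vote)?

Head-to-head results (29 voters total):
Grace vs Hank: Hank wins 18–11.
Grace vs Alice: Alice wins 17–12.
Grace vs Frank: Frank wins 29–0.
Grace vs Eve: Grace wins 23–6.
Grace vs Dave: Dave wins 23–6.
Hank vs Alice: Alice wins 17–12.
Hank vs Frank: Frank wins 17–12.
Hank vs Eve: Hank wins 23–6.
Hank vs Dave: Hank wins 18–11.
Alice vs Frank: Alice wins 17–12.
Alice vs Eve: Eve wins 18–11.
Alice vs Dave: Alice wins 17–12.
Frank vs Eve: Frank wins 23–6.
Frank vs Dave: Frank wins 18–11.
Eve vs Dave: Dave wins 23–6.
No candidate beats all others: Grace beats Eve beats Alice beats Grace, a majority cycle.

No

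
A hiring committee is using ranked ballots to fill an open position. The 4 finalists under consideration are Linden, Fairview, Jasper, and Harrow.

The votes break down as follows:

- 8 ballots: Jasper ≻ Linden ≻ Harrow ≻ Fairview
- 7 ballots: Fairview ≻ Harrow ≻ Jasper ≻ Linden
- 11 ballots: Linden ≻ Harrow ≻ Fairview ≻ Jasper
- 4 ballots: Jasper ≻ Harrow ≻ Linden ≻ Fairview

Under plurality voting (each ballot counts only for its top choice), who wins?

Jasper

First-place vote totals:
  Linden: 11
  Fairview: 7
  Jasper: 12
  Harrow: 0
Jasper has the most first-place votes.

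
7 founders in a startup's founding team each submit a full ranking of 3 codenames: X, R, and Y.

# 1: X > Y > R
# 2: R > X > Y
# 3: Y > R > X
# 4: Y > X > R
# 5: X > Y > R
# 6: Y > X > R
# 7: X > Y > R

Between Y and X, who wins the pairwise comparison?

X

Ballots ranking Y above X: 3.
Ballots ranking X above Y: 4.
X wins the head-to-head, 4–3.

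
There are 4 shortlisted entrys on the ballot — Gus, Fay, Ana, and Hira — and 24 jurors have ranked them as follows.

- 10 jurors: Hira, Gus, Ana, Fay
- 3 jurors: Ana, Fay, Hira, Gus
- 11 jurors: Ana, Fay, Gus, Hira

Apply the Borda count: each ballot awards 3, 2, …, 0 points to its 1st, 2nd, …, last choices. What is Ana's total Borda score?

52

Borda scores:
  Gus: 10·2 + 3·0 + 11·1 = 31
  Fay: 10·0 + 3·2 + 11·2 = 28
  Ana: 10·1 + 3·3 + 11·3 = 52
  Hira: 10·3 + 3·1 + 11·0 = 33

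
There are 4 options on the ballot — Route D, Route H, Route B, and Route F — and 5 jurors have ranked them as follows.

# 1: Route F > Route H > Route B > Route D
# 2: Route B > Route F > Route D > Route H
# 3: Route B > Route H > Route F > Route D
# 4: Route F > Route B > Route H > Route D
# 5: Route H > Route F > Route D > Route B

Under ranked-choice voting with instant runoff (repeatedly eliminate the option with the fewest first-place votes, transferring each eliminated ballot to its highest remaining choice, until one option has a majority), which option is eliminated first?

Round 1: Route B 2, Route F 2, Route H 1, Route D 0. Route D has the fewest and is eliminated.
Round 2: Route B 2, Route F 2, Route H 1. Route H has the fewest and is eliminated.
Round 3: Route F 3, Route B 2. Route F has a majority.

Route D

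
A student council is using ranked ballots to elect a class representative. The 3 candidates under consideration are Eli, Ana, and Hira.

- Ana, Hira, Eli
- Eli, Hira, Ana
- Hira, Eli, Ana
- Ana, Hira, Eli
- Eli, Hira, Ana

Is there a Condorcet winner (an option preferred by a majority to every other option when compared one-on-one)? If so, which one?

Hira

Head-to-head results (5 voters total):
Eli vs Ana: Eli wins 3–2.
Eli vs Hira: Hira wins 3–2.
Ana vs Hira: Hira wins 3–2.
Hira beats each rival — Eli (3–2), Ana (3–2) — so Hira is the Condorcet winner.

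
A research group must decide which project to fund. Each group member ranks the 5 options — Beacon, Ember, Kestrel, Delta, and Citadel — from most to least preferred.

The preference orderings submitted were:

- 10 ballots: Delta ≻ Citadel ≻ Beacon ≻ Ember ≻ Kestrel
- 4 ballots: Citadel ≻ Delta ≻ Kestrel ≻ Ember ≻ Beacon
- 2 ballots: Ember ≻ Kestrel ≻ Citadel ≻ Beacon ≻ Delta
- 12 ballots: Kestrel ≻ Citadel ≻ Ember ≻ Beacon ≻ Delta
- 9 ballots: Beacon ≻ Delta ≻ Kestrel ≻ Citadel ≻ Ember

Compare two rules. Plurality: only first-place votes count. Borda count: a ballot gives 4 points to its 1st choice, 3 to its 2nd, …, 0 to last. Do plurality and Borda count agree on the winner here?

Plurality first-place counts: Beacon 9, Ember 2, Kestrel 12, Delta 10, Citadel 4 → Kestrel.
Borda totals: Beacon 70, Ember 46, Kestrel 80, Delta 79, Citadel 95 → Citadel.
The two rules disagree: plurality picks Kestrel, Borda picks Citadel.

No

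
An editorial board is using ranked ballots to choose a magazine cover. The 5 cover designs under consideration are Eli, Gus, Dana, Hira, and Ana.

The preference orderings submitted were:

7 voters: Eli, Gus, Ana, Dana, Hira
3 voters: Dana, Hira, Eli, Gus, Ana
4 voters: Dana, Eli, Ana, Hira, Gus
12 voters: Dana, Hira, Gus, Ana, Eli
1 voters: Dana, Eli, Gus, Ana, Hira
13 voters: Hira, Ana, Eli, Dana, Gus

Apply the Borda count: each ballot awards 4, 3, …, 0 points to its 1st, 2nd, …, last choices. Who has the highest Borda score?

Borda scores:
  Eli: 7·4 + 3·2 + 4·3 + 12·0 + 3 + 13·2 = 75
  Gus: 7·3 + 3·1 + 4·0 + 12·2 + 2 + 13·0 = 50
  Dana: 7·1 + 3·4 + 4·4 + 12·4 + 4 + 13·1 = 100
  Hira: 7·0 + 3·3 + 4·1 + 12·3 + 0 + 13·4 = 101
  Ana: 7·2 + 3·0 + 4·2 + 12·1 + 1 + 13·3 = 74
Hira has the highest total.

Hira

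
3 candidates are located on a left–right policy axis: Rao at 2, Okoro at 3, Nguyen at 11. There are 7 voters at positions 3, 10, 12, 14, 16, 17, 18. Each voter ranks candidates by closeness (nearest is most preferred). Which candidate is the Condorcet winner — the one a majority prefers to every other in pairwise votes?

Nguyen

With single-peaked preferences on a line, the Condorcet winner is the candidate closest to the median voter.
The median voter (position 14) is closest to Nguyen at 11.
Check: Nguyen vs Okoro — voters closer to Nguyen: 6 of 7.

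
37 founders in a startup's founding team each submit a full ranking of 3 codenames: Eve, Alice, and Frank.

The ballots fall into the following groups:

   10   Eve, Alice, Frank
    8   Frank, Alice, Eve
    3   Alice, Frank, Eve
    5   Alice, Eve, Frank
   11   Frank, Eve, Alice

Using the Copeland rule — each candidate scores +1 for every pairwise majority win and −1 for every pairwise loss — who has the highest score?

Frank

Pairwise results:
  Eve vs Alice: Eve wins 21–16.
  Eve vs Frank: Frank wins 22–15.
  Alice vs Frank: Frank wins 19–18.
Copeland scores (wins − losses):
  Eve: 1 − 1 = 0
  Alice: 0 − 2 = -2
  Frank: 2 − 0 = 2
Frank has the best Copeland score.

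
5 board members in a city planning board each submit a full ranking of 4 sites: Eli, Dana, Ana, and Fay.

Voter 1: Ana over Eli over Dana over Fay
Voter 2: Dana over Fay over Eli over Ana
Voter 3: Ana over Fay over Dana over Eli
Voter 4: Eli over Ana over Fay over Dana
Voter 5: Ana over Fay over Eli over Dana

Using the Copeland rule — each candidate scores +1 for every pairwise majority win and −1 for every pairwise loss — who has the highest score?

Ana

Pairwise results:
  Eli vs Dana: Eli wins 3–2.
  Eli vs Ana: Ana wins 3–2.
  Eli vs Fay: Fay wins 3–2.
  Dana vs Ana: Ana wins 4–1.
  Dana vs Fay: Fay wins 3–2.
  Ana vs Fay: Ana wins 4–1.
Copeland scores (wins − losses):
  Eli: 1 − 2 = -1
  Dana: 0 − 3 = -3
  Ana: 3 − 0 = 3
  Fay: 2 − 1 = 1
Ana has the best Copeland score.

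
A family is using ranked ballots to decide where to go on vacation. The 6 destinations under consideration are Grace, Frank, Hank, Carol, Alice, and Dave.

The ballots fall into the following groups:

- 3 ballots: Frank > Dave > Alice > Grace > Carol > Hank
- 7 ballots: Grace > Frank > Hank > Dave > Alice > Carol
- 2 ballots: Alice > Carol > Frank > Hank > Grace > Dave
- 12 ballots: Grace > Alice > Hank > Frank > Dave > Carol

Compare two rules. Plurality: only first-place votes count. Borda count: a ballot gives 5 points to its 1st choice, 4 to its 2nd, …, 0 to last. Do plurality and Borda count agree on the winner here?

Yes

Plurality first-place counts: Grace 19, Frank 3, Hank 0, Carol 0, Alice 2, Dave 0 → Grace.
Borda totals: Grace 103, Frank 73, Hank 61, Carol 11, Alice 74, Dave 38 → Grace.
The two rules agree on Grace.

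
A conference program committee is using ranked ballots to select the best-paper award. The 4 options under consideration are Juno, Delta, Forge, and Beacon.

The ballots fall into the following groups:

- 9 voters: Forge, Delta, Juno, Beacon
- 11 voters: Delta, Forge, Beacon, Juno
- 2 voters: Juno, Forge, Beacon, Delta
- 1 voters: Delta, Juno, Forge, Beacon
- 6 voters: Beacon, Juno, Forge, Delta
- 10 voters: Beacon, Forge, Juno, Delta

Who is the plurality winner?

Beacon

First-place vote totals:
  Juno: 2
  Delta: 12
  Forge: 9
  Beacon: 16
Beacon has the most first-place votes.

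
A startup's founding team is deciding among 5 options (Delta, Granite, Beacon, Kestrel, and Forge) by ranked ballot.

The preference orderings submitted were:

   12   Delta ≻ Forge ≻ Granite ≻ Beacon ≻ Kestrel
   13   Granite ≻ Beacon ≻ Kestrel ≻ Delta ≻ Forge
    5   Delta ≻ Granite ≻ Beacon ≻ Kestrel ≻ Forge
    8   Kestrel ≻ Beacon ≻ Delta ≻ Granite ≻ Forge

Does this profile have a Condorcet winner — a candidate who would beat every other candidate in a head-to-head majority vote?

No

Head-to-head results (38 voters total):
Delta vs Granite: Delta wins 25–13.
Delta vs Beacon: Beacon wins 21–17.
Delta vs Kestrel: Kestrel wins 21–17.
Delta vs Forge: Delta wins 38–0.
Granite vs Beacon: Granite wins 30–8.
Granite vs Kestrel: Granite wins 30–8.
Granite vs Forge: Granite wins 26–12.
Beacon vs Kestrel: Beacon wins 30–8.
Beacon vs Forge: Beacon wins 26–12.
Kestrel vs Forge: Kestrel wins 26–12.
No candidate beats all others: Delta beats Granite beats Beacon beats Delta, a majority cycle.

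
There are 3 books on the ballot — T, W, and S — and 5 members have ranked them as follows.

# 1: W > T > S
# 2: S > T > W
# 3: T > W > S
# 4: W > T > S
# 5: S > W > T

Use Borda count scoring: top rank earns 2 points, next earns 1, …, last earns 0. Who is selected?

W

Borda scores:
  T: 1 + 1 + 2 + 1 + 0 = 5
  W: 2 + 0 + 1 + 2 + 1 = 6
  S: 0 + 2 + 0 + 0 + 2 = 4
W has the highest total.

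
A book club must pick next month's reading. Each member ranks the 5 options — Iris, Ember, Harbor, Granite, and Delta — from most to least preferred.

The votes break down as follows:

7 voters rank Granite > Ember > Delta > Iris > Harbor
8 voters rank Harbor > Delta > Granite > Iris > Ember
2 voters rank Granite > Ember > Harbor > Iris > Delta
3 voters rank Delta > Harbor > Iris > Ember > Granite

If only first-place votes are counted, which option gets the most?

First-place vote totals:
  Iris: 0
  Ember: 0
  Harbor: 8
  Granite: 9
  Delta: 3
Granite has the most first-place votes.

Granite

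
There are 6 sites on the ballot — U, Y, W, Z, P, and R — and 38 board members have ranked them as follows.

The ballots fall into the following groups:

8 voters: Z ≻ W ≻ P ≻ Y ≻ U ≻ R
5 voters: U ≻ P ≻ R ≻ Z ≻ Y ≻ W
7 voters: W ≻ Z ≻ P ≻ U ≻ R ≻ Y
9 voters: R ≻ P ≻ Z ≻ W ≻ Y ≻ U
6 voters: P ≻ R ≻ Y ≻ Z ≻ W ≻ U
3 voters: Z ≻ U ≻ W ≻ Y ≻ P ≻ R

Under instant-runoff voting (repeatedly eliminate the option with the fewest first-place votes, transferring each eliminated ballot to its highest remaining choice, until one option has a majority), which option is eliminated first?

Y

Round 1: Z 11, R 9, W 7, P 6, U 5, Y 0. Y has the fewest and is eliminated.
Round 2: Z 11, R 9, W 7, P 6, U 5. U has the fewest and is eliminated.
Round 3: Z 11, P 11, R 9, W 7. W has the fewest and is eliminated.
Round 4: Z 18, P 11, R 9. R has the fewest and is eliminated.
Round 5: P 20, Z 18. P has a majority.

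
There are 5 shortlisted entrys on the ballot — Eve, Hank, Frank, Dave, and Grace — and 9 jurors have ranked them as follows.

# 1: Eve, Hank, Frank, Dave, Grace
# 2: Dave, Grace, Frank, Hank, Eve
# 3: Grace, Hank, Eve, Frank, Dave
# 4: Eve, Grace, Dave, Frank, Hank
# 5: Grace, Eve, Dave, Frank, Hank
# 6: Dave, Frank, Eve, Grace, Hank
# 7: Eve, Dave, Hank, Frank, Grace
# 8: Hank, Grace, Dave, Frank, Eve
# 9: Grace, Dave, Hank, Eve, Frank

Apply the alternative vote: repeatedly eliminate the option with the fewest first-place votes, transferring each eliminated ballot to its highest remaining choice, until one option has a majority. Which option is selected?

Grace

Round 1: Eve 3, Grace 3, Dave 2, Hank 1, Frank 0. Frank has the fewest and is eliminated.
Round 2: Eve 3, Grace 3, Dave 2, Hank 1. Hank has the fewest and is eliminated.
Round 3: Grace 4, Eve 3, Dave 2. Dave has the fewest and is eliminated.
Round 4: Grace 5, Eve 4. Grace has a majority.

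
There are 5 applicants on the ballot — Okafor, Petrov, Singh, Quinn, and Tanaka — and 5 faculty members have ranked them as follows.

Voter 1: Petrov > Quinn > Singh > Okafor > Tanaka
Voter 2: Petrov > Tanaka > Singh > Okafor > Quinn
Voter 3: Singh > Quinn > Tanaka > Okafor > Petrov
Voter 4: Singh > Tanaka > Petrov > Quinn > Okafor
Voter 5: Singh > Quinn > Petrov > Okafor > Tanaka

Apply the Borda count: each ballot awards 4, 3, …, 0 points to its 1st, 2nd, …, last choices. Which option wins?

Singh

Borda scores:
  Okafor: 1 + 1 + 1 + 0 + 1 = 4
  Petrov: 4 + 4 + 0 + 2 + 2 = 12
  Singh: 2 + 2 + 4 + 4 + 4 = 16
  Quinn: 3 + 0 + 3 + 1 + 3 = 10
  Tanaka: 0 + 3 + 2 + 3 + 0 = 8
Singh has the highest total.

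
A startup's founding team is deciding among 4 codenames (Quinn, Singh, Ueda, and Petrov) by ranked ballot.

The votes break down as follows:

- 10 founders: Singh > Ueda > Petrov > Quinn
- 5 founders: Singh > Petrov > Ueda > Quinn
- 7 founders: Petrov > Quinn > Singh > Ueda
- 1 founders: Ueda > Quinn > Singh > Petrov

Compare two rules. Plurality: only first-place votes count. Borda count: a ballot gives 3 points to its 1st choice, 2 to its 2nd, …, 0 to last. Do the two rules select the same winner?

Yes

Plurality first-place counts: Quinn 0, Singh 15, Ueda 1, Petrov 7 → Singh.
Borda totals: Quinn 16, Singh 53, Ueda 28, Petrov 41 → Singh.
The two rules agree on Singh.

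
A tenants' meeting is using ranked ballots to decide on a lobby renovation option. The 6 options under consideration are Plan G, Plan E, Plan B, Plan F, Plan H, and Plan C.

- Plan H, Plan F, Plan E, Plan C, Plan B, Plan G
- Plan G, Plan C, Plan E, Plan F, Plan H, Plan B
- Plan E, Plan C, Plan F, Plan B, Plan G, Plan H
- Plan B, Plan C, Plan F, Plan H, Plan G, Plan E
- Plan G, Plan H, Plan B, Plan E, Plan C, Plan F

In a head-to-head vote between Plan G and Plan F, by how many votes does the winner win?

1

Ballots ranking Plan G above Plan F: 2.
Ballots ranking Plan F above Plan G: 3.
Plan F wins 3–2, a margin of 1.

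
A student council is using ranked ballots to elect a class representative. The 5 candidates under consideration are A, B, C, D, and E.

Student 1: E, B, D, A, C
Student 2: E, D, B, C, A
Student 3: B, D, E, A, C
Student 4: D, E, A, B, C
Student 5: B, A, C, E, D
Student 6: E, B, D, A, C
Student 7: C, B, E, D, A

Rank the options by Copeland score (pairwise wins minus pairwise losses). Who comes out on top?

Pairwise results:
  A vs B: B wins 6–1.
  A vs C: A wins 5–2.
  A vs D: D wins 6–1.
  A vs E: E wins 6–1.
  B vs C: B wins 6–1.
  B vs D: B wins 5–2.
  B vs E: E wins 4–3.
  C vs D: D wins 5–2.
  C vs E: E wins 5–2.
  D vs E: E wins 5–2.
Copeland scores (wins − losses):
  A: 1 − 3 = -2
  B: 3 − 1 = 2
  C: 0 − 4 = -4
  D: 2 − 2 = 0
  E: 4 − 0 = 4
E has the best Copeland score.

E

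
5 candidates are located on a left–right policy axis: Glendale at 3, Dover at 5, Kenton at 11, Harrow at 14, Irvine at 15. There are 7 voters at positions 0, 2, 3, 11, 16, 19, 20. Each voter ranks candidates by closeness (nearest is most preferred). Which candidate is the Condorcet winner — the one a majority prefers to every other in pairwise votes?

Kenton

With single-peaked preferences on a line, the Condorcet winner is the candidate closest to the median voter.
The median voter (position 11) is closest to Kenton at 11.
Check: Kenton vs Irvine — voters closer to Kenton: 4 of 7.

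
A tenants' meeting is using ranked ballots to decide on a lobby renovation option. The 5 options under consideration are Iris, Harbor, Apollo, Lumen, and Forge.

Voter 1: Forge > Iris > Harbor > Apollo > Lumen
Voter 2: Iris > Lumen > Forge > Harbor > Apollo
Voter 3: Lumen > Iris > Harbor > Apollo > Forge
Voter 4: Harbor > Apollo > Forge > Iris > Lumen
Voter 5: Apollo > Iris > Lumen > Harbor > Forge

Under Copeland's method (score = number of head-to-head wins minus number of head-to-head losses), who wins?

Iris

Pairwise results:
  Iris vs Harbor: Iris wins 4–1.
  Iris vs Apollo: Iris wins 3–2.
  Iris vs Lumen: Iris wins 4–1.
  Iris vs Forge: Iris wins 3–2.
  Harbor vs Apollo: Harbor wins 4–1.
  Harbor vs Lumen: Lumen wins 3–2.
  Harbor vs Forge: Harbor wins 3–2.
  Apollo vs Lumen: Apollo wins 3–2.
  Apollo vs Forge: Apollo wins 3–2.
  Lumen vs Forge: Lumen wins 3–2.
Copeland scores (wins − losses):
  Iris: 4 − 0 = 4
  Harbor: 2 − 2 = 0
  Apollo: 2 − 2 = 0
  Lumen: 2 − 2 = 0
  Forge: 0 − 4 = -4
Iris has the best Copeland score.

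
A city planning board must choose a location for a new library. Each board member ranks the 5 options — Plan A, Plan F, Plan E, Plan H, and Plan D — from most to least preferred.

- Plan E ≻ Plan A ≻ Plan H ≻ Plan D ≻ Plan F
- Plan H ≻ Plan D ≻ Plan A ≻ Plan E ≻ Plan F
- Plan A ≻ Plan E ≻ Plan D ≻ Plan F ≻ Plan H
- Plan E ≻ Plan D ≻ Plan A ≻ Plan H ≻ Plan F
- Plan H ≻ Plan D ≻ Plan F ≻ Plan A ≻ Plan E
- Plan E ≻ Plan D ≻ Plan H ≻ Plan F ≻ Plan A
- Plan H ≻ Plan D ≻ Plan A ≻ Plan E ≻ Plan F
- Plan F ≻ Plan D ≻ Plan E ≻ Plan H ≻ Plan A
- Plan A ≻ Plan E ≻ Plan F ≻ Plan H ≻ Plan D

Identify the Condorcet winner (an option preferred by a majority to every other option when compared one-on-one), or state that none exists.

There is no Condorcet winner

Head-to-head results (9 voters total):
Plan A vs Plan F: Plan A wins 6–3.
Plan A vs Plan E: Plan A wins 5–4.
Plan A vs Plan H: Plan H wins 5–4.
Plan A vs Plan D: Plan D wins 6–3.
Plan F vs Plan E: Plan E wins 7–2.
Plan F vs Plan H: Plan H wins 6–3.
Plan F vs Plan D: Plan D wins 7–2.
Plan E vs Plan H: Plan E wins 6–3.
Plan E vs Plan D: Plan E wins 5–4.
Plan H vs Plan D: Plan H wins 5–4.
No candidate beats all others: Plan A beats Plan E beats Plan H beats Plan A, a majority cycle.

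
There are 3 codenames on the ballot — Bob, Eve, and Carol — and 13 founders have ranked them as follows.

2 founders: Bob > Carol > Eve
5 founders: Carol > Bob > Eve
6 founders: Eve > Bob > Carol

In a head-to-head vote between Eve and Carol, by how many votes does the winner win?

1

Ballots ranking Eve above Carol: 6.
Ballots ranking Carol above Eve: 2+5 = 7.
Carol wins 7–6, a margin of 1.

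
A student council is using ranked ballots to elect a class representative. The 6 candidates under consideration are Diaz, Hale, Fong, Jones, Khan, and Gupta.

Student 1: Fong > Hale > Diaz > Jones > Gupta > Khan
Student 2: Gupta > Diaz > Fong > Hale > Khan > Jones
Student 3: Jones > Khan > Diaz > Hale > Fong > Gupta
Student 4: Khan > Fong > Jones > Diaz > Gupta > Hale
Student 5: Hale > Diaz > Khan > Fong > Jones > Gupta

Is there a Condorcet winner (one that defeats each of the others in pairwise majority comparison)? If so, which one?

Head-to-head results (5 voters total):
Diaz vs Hale: Diaz wins 3–2.
Diaz vs Fong: Diaz wins 3–2.
Diaz vs Jones: Diaz wins 3–2.
Diaz vs Khan: Diaz wins 3–2.
Diaz vs Gupta: Diaz wins 4–1.
Hale vs Fong: Fong wins 3–2.
Hale vs Jones: Hale wins 3–2.
Hale vs Khan: Hale wins 3–2.
Hale vs Gupta: Hale wins 3–2.
Fong vs Jones: Fong wins 4–1.
Fong vs Khan: Khan wins 3–2.
Fong vs Gupta: Fong wins 4–1.
Jones vs Khan: Khan wins 3–2.
Jones vs Gupta: Jones wins 4–1.
Khan vs Gupta: Khan wins 3–2.
Diaz beats each rival — Hale (3–2), Fong (3–2), Jones (3–2), Khan (3–2), Gupta (4–1) — so Diaz is the Condorcet winner.

Diaz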